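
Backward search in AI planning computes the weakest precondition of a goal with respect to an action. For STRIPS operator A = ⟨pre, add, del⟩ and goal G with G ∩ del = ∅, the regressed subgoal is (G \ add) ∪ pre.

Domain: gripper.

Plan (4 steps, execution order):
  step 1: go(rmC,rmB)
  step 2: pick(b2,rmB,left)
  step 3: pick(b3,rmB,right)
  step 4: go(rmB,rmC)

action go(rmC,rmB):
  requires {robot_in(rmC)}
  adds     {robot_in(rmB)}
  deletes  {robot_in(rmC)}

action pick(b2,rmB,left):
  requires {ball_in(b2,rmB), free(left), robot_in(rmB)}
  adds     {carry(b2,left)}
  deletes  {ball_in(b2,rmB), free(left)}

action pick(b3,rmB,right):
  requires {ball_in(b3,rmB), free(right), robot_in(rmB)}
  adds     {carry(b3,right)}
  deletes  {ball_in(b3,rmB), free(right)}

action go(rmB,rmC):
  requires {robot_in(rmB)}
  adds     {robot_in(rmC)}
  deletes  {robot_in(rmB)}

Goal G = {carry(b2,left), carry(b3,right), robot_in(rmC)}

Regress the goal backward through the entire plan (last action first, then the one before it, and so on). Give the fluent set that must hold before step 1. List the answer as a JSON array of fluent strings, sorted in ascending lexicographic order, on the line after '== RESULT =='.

Work backward from the goal:
  through step 4 (go(rmB,rmC)): drop {robot_in(rmC)}, keep {carry(b2,left), carry(b3,right)}, require {robot_in(rmB)}
    → {carry(b2,left), carry(b3,right), robot_in(rmB)}
  through step 3 (pick(b3,rmB,right)): drop {carry(b3,right)}, keep {carry(b2,left), robot_in(rmB)}, require {ball_in(b3,rmB), free(right), robot_in(rmB)}
    → {ball_in(b3,rmB), carry(b2,left), free(right), robot_in(rmB)}
  through step 2 (pick(b2,rmB,left)): drop {carry(b2,left)}, keep {ball_in(b3,rmB), free(right), robot_in(rmB)}, require {ball_in(b2,rmB), free(left), robot_in(rmB)}
    → {ball_in(b2,rmB), ball_in(b3,rmB), free(left), free(right), robot_in(rmB)}
  through step 1 (go(rmC,rmB)): drop {robot_in(rmB)}, keep {ball_in(b2,rmB), ball_in(b3,rmB), free(left), free(right)}, require {robot_in(rmC)}
    → {ball_in(b2,rmB), ball_in(b3,rmB), free(left), free(right), robot_in(rmC)}

== RESULT ==
["ball_in(b2,rmB)", "ball_in(b3,rmB)", "free(left)", "free(right)", "robot_in(rmC)"]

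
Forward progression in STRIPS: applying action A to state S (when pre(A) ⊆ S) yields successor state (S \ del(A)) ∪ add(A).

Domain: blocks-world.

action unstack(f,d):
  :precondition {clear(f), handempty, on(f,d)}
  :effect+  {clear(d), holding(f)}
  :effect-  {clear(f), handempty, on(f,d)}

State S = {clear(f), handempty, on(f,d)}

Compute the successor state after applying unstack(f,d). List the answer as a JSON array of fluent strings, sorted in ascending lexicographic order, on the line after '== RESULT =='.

Compute (S \ del) ∪ add:
  pre ⊆ S: {clear(f), handempty, on(f,d)} ⊆ S  — applicable
  S \ del = {}
  ∪ add   = {clear(d), holding(f)}

== RESULT ==
["clear(d)", "holding(f)"]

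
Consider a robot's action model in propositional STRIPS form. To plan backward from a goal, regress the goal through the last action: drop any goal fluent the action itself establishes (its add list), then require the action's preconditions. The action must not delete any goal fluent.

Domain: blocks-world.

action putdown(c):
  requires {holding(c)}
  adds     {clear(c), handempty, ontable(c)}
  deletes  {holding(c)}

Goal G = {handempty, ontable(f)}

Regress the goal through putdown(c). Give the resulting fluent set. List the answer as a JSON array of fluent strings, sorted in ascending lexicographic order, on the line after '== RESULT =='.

Regress:
  G ∩ del = {}  (empty — regression defined)
  G \ add = {handempty, ontable(f)} \ {clear(c), handempty, ontable(c)} = {ontable(f)}
  ∪ pre   = {ontable(f)} ∪ {holding(c)}
          = {holding(c), ontable(f)}

== RESULT ==
["holding(c)", "ontable(f)"]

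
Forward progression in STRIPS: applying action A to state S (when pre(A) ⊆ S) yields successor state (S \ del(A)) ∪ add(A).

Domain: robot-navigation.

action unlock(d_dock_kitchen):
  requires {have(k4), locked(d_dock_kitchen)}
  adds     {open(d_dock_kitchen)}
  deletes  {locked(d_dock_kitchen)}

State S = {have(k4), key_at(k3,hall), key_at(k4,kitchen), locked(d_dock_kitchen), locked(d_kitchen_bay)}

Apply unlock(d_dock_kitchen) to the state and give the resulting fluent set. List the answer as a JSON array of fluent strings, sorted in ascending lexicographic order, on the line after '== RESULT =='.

Progress:
  pre ⊆ S: {have(k4), locked(d_dock_kitchen)} ⊆ S  — applicable
  S \ del = {have(k4), key_at(k3,hall), key_at(k4,kitchen), locked(d_kitchen_bay)}
  ∪ add   = {have(k4), key_at(k3,hall), key_at(k4,kitchen), locked(d_kitchen_bay), open(d_dock_kitchen)}

== RESULT ==
["have(k4)", "key_at(k3,hall)", "key_at(k4,kitchen)", "locked(d_kitchen_bay)", "open(d_dock_kitchen)"]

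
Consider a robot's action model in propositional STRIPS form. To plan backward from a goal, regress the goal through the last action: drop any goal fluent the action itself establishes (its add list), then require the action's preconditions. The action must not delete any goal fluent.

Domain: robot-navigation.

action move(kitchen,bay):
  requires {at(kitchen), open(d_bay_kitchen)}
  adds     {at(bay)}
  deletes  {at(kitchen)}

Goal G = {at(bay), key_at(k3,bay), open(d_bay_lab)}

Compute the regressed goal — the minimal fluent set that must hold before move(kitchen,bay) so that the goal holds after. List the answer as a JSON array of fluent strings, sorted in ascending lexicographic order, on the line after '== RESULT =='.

Regress:
  G ∩ del = {}  (empty — regression defined)
  G \ add = {at(bay), key_at(k3,bay), open(d_bay_lab)} \ {at(bay)} = {key_at(k3,bay), open(d_bay_lab)}
  ∪ pre   = {key_at(k3,bay), open(d_bay_lab)} ∪ {at(kitchen), open(d_bay_kitchen)}
          = {at(kitchen), key_at(k3,bay), open(d_bay_kitchen), open(d_bay_lab)}

== RESULT ==
["at(kitchen)", "key_at(k3,bay)", "open(d_bay_kitchen)", "open(d_bay_lab)"]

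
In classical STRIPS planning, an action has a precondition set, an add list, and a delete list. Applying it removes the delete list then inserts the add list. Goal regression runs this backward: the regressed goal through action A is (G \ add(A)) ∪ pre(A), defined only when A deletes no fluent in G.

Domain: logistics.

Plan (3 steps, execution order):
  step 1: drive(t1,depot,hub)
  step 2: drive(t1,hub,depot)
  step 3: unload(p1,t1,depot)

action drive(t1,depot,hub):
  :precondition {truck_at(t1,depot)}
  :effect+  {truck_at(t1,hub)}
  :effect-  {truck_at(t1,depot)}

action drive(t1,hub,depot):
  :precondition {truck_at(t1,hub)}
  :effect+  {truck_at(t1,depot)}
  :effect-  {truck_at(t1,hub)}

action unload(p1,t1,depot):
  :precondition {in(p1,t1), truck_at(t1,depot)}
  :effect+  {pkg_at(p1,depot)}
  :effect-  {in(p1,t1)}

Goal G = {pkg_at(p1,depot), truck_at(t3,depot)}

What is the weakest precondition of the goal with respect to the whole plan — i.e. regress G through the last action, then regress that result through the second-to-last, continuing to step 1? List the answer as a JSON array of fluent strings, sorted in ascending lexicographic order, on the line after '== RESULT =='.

Regress step by step:
  through step 3 (unload(p1,t1,depot)): drop {pkg_at(p1,depot)}, keep {truck_at(t3,depot)}, require {in(p1,t1), truck_at(t1,depot)}
    → {in(p1,t1), truck_at(t1,depot), truck_at(t3,depot)}
  through step 2 (drive(t1,hub,depot)): drop {truck_at(t1,depot)}, keep {in(p1,t1), truck_at(t3,depot)}, require {truck_at(t1,hub)}
    → {in(p1,t1), truck_at(t1,hub), truck_at(t3,depot)}
  through step 1 (drive(t1,depot,hub)): drop {truck_at(t1,hub)}, keep {in(p1,t1), truck_at(t3,depot)}, require {truck_at(t1,depot)}
    → {in(p1,t1), truck_at(t1,depot), truck_at(t3,depot)}

== RESULT ==
["in(p1,t1)", "truck_at(t1,depot)", "truck_at(t3,depot)"]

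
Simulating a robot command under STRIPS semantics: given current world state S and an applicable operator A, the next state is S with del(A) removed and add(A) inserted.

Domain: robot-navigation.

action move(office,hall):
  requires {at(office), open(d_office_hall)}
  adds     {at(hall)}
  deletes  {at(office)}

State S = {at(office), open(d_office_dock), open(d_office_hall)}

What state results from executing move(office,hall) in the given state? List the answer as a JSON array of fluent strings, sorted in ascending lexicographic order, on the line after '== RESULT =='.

Progress:
  pre ⊆ S: {at(office), open(d_office_hall)} ⊆ S  — applicable
  S \ del = {open(d_office_dock), open(d_office_hall)}
  ∪ add   = {at(hall), open(d_office_dock), open(d_office_hall)}

== RESULT ==
["at(hall)", "open(d_office_dock)", "open(d_office_hall)"]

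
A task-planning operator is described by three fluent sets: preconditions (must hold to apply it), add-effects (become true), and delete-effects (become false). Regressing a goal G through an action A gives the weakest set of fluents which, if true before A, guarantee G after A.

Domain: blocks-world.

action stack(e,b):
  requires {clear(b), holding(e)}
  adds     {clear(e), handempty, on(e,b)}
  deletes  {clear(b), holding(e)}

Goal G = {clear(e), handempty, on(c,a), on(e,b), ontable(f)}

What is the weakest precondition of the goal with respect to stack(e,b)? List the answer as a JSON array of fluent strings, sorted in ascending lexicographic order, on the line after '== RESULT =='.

Compute (G \ add) ∪ pre:
  G ∩ del = {}  (empty — regression defined)
  G \ add = {clear(e), handempty, on(c,a), on(e,b), ontable(f)} \ {clear(e), handempty, on(e,b)} = {on(c,a), ontable(f)}
  ∪ pre   = {on(c,a), ontable(f)} ∪ {clear(b), holding(e)}
          = {clear(b), holding(e), on(c,a), ontable(f)}

== RESULT ==
["clear(b)", "holding(e)", "on(c,a)", "ontable(f)"]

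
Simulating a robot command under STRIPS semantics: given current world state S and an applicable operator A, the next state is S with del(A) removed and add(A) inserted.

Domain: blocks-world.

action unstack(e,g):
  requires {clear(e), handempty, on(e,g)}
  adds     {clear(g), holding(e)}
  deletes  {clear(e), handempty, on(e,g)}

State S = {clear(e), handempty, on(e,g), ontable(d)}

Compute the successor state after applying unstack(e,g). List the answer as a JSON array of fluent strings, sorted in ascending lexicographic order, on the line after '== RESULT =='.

Compute (S \ del) ∪ add:
  pre ⊆ S: {clear(e), handempty, on(e,g)} ⊆ S  — applicable
  S \ del = {ontable(d)}
  ∪ add   = {clear(g), holding(e), ontable(d)}

== RESULT ==
["clear(g)", "holding(e)", "ontable(d)"]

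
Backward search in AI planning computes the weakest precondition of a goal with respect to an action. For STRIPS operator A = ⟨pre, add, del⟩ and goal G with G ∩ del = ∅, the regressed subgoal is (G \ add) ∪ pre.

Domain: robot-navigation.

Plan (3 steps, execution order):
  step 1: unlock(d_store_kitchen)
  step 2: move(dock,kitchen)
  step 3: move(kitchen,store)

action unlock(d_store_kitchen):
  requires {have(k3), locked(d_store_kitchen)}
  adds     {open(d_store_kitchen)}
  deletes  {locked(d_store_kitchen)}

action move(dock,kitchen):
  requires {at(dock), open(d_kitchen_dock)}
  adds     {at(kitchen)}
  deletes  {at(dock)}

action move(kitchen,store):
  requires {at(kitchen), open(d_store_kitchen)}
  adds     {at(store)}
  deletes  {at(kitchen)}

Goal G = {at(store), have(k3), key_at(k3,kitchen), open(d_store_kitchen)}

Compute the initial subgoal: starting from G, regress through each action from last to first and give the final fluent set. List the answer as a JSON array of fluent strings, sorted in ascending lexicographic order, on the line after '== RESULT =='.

Regress step by step:
  through step 3 (move(kitchen,store)): drop {at(store)}, keep {have(k3), key_at(k3,kitchen), open(d_store_kitchen)}, require {at(kitchen), open(d_store_kitchen)}
    → {at(kitchen), have(k3), key_at(k3,kitchen), open(d_store_kitchen)}
  through step 2 (move(dock,kitchen)): drop {at(kitchen)}, keep {have(k3), key_at(k3,kitchen), open(d_store_kitchen)}, require {at(dock), open(d_kitchen_dock)}
    → {at(dock), have(k3), key_at(k3,kitchen), open(d_kitchen_dock), open(d_store_kitchen)}
  through step 1 (unlock(d_store_kitchen)): drop {open(d_store_kitchen)}, keep {at(dock), have(k3), key_at(k3,kitchen), open(d_kitchen_dock)}, require {have(k3), locked(d_store_kitchen)}
    → {at(dock), have(k3), key_at(k3,kitchen), locked(d_store_kitchen), open(d_kitchen_dock)}

== RESULT ==
["at(dock)", "have(k3)", "key_at(k3,kitchen)", "locked(d_store_kitchen)", "open(d_kitchen_dock)"]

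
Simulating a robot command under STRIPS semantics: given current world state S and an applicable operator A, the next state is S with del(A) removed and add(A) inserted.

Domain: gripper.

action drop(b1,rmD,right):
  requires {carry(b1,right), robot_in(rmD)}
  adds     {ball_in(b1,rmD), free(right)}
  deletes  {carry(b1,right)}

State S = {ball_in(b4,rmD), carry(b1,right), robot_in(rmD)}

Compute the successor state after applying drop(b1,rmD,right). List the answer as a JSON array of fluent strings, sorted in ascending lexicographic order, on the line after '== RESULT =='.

Progress:
  pre ⊆ S: {carry(b1,right), robot_in(rmD)} ⊆ S  — applicable
  S \ del = {ball_in(b4,rmD), robot_in(rmD)}
  ∪ add   = {ball_in(b1,rmD), ball_in(b4,rmD), free(right), robot_in(rmD)}

== RESULT ==
["ball_in(b1,rmD)", "ball_in(b4,rmD)", "free(right)", "robot_in(rmD)"]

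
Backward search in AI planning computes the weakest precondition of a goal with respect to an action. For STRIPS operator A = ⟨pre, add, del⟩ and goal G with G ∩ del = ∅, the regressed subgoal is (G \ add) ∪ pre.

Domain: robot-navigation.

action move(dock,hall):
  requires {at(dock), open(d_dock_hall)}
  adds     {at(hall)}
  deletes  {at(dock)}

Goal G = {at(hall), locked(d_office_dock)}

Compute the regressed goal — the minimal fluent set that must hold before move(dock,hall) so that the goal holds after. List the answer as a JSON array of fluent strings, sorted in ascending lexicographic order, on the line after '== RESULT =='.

Compute (G \ add) ∪ pre:
  G ∩ del = {}  (empty — regression defined)
  G \ add = {at(hall), locked(d_office_dock)} \ {at(hall)} = {locked(d_office_dock)}
  ∪ pre   = {locked(d_office_dock)} ∪ {at(dock), open(d_dock_hall)}
          = {at(dock), locked(d_office_dock), open(d_dock_hall)}

== RESULT ==
["at(dock)", "locked(d_office_dock)", "open(d_dock_hall)"]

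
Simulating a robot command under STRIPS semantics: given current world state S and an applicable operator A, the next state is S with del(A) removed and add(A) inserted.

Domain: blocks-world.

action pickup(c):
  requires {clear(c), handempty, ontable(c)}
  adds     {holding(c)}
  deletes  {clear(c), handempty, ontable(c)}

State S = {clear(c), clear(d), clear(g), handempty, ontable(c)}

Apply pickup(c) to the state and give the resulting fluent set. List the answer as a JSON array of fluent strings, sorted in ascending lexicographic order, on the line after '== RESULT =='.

Progress:
  pre ⊆ S: {clear(c), handempty, ontable(c)} ⊆ S  — applicable
  S \ del = {clear(d), clear(g)}
  ∪ add   = {clear(d), clear(g), holding(c)}

== RESULT ==
["clear(d)", "clear(g)", "holding(c)"]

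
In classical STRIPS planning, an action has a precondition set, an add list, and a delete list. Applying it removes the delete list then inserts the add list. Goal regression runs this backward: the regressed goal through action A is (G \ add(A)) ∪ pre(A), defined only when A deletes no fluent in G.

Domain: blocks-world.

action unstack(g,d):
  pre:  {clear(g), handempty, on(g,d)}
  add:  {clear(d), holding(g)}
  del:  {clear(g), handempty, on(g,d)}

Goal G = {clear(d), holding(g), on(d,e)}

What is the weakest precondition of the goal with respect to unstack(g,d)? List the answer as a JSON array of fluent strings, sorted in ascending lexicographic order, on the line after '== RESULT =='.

Compute (G \ add) ∪ pre:
  G ∩ del = {}  (empty — regression defined)
  G \ add = {clear(d), holding(g), on(d,e)} \ {clear(d), holding(g)} = {on(d,e)}
  ∪ pre   = {on(d,e)} ∪ {clear(g), handempty, on(g,d)}
          = {clear(g), handempty, on(d,e), on(g,d)}

== RESULT ==
["clear(g)", "handempty", "on(d,e)", "on(g,d)"]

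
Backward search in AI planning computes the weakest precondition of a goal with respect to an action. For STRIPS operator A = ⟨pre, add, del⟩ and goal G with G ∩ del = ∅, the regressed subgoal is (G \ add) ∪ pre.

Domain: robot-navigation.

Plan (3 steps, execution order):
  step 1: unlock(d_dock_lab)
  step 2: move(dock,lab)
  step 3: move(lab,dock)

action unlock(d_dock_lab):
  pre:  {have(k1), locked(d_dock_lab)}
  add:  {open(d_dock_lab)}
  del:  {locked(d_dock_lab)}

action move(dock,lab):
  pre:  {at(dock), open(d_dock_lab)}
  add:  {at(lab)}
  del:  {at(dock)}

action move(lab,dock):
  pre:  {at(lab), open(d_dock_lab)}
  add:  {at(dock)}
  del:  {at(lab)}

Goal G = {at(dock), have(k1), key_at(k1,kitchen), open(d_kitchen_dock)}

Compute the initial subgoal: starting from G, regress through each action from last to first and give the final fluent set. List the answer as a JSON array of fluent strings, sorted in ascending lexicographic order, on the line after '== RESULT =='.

Regress step by step:
  through step 3 (move(lab,dock)): drop {at(dock)}, keep {have(k1), key_at(k1,kitchen), open(d_kitchen_dock)}, require {at(lab), open(d_dock_lab)}
    → {at(lab), have(k1), key_at(k1,kitchen), open(d_dock_lab), open(d_kitchen_dock)}
  through step 2 (move(dock,lab)): drop {at(lab)}, keep {have(k1), key_at(k1,kitchen), open(d_dock_lab), open(d_kitchen_dock)}, require {at(dock), open(d_dock_lab)}
    → {at(dock), have(k1), key_at(k1,kitchen), open(d_dock_lab), open(d_kitchen_dock)}
  through step 1 (unlock(d_dock_lab)): drop {open(d_dock_lab)}, keep {at(dock), have(k1), key_at(k1,kitchen), open(d_kitchen_dock)}, require {have(k1), locked(d_dock_lab)}
    → {at(dock), have(k1), key_at(k1,kitchen), locked(d_dock_lab), open(d_kitchen_dock)}

== RESULT ==
["at(dock)", "have(k1)", "key_at(k1,kitchen)", "locked(d_dock_lab)", "open(d_kitchen_dock)"]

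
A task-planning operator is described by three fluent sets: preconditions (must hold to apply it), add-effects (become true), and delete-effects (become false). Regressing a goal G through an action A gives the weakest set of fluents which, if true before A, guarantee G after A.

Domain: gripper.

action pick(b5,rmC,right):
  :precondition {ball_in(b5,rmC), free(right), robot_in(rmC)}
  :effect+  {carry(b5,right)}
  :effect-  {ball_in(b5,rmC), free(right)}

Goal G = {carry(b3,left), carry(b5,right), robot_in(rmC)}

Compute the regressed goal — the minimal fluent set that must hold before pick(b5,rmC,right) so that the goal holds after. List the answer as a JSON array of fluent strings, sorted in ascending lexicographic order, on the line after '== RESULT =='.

Regress:
  G ∩ del = {}  (empty — regression defined)
  G \ add = {carry(b3,left), carry(b5,right), robot_in(rmC)} \ {carry(b5,right)} = {carry(b3,left), robot_in(rmC)}
  ∪ pre   = {carry(b3,left), robot_in(rmC)} ∪ {ball_in(b5,rmC), free(right), robot_in(rmC)}
          = {ball_in(b5,rmC), carry(b3,left), free(right), robot_in(rmC)}

== RESULT ==
["ball_in(b5,rmC)", "carry(b3,left)", "free(right)", "robot_in(rmC)"]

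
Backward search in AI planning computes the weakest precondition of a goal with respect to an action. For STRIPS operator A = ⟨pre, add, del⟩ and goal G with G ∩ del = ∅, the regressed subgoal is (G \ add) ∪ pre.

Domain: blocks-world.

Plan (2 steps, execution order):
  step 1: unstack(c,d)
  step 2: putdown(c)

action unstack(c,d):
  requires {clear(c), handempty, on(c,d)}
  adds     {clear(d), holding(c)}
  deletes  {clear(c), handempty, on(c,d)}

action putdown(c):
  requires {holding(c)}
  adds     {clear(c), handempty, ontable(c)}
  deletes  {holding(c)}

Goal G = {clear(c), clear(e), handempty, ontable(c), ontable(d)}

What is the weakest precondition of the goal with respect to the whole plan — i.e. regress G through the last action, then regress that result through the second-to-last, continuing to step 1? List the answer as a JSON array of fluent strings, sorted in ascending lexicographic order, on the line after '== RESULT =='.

Work backward from the goal:
  through step 2 (putdown(c)): drop {clear(c), handempty, ontable(c)}, keep {clear(e), ontable(d)}, require {holding(c)}
    → {clear(e), holding(c), ontable(d)}
  through step 1 (unstack(c,d)): drop {holding(c)}, keep {clear(e), ontable(d)}, require {clear(c), handempty, on(c,d)}
    → {clear(c), clear(e), handempty, on(c,d), ontable(d)}

== RESULT ==
["clear(c)", "clear(e)", "handempty", "on(c,d)", "ontable(d)"]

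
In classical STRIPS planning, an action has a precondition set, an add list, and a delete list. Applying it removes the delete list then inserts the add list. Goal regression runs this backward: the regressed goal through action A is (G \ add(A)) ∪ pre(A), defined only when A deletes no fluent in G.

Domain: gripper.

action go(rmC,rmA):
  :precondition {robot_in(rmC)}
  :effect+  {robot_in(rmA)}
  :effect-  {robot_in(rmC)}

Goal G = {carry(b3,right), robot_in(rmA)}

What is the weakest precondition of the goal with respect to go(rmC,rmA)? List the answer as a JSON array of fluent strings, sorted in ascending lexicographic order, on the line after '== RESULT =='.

Regress:
  G ∩ del = {}  (empty — regression defined)
  G \ add = {carry(b3,right), robot_in(rmA)} \ {robot_in(rmA)} = {carry(b3,right)}
  ∪ pre   = {carry(b3,right)} ∪ {robot_in(rmC)}
          = {carry(b3,right), robot_in(rmC)}

== RESULT ==
["carry(b3,right)", "robot_in(rmC)"]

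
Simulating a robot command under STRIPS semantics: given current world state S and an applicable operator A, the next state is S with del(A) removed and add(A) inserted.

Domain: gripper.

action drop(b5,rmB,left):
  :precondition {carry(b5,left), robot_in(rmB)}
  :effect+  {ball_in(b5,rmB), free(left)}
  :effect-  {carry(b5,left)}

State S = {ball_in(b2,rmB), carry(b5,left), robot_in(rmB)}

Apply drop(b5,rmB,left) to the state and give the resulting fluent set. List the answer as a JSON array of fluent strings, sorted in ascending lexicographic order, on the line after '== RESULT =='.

Compute (S \ del) ∪ add:
  pre ⊆ S: {carry(b5,left), robot_in(rmB)} ⊆ S  — applicable
  S \ del = {ball_in(b2,rmB), robot_in(rmB)}
  ∪ add   = {ball_in(b2,rmB), ball_in(b5,rmB), free(left), robot_in(rmB)}

== RESULT ==
["ball_in(b2,rmB)", "ball_in(b5,rmB)", "free(left)", "robot_in(rmB)"]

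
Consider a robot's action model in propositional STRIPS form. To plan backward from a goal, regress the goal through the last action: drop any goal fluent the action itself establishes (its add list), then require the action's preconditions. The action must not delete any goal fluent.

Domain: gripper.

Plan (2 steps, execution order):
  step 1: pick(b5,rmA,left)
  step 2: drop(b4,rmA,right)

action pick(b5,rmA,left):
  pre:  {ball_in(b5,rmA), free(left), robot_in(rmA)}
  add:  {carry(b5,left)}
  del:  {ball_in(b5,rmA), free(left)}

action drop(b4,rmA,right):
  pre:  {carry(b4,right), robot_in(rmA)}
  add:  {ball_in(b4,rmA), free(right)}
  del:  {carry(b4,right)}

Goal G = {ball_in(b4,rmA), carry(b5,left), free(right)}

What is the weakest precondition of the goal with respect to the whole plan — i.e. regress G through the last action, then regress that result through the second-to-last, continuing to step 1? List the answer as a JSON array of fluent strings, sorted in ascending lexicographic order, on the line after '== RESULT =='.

Regress step by step:
  through step 2 (drop(b4,rmA,right)): drop {ball_in(b4,rmA), free(right)}, keep {carry(b5,left)}, require {carry(b4,right), robot_in(rmA)}
    → {carry(b4,right), carry(b5,left), robot_in(rmA)}
  through step 1 (pick(b5,rmA,left)): drop {carry(b5,left)}, keep {carry(b4,right), robot_in(rmA)}, require {ball_in(b5,rmA), free(left), robot_in(rmA)}
    → {ball_in(b5,rmA), carry(b4,right), free(left), robot_in(rmA)}

== RESULT ==
["ball_in(b5,rmA)", "carry(b4,right)", "free(left)", "robot_in(rmA)"]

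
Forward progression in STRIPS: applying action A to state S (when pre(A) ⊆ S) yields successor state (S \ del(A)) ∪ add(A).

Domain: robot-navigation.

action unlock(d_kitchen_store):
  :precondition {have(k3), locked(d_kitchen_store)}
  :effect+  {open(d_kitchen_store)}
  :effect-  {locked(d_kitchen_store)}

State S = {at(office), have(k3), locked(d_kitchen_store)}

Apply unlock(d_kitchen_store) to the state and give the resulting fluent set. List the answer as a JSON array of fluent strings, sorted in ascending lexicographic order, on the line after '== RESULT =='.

Progress:
  pre ⊆ S: {have(k3), locked(d_kitchen_store)} ⊆ S  — applicable
  S \ del = {at(office), have(k3)}
  ∪ add   = {at(office), have(k3), open(d_kitchen_store)}

== RESULT ==
["at(office)", "have(k3)", "open(d_kitchen_store)"]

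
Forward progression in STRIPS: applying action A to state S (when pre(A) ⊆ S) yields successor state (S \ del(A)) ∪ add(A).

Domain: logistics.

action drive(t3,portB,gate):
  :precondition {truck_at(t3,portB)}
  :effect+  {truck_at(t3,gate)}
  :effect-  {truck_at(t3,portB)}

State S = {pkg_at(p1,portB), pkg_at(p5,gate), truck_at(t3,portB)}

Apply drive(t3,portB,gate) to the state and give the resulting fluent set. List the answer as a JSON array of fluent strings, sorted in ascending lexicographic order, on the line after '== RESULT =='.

Progress:
  pre ⊆ S: {truck_at(t3,portB)} ⊆ S  — applicable
  S \ del = {pkg_at(p1,portB), pkg_at(p5,gate)}
  ∪ add   = {pkg_at(p1,portB), pkg_at(p5,gate), truck_at(t3,gate)}

== RESULT ==
["pkg_at(p1,portB)", "pkg_at(p5,gate)", "truck_at(t3,gate)"]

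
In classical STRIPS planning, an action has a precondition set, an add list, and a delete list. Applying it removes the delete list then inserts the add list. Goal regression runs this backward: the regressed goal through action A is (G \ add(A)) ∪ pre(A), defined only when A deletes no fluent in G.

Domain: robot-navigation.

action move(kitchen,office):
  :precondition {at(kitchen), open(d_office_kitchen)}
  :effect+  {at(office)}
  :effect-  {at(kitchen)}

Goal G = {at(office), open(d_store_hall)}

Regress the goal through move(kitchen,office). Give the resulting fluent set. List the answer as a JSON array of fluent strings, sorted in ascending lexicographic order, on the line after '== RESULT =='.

Regress:
  G ∩ del = {}  (empty — regression defined)
  G \ add = {at(office), open(d_store_hall)} \ {at(office)} = {open(d_store_hall)}
  ∪ pre   = {open(d_store_hall)} ∪ {at(kitchen), open(d_office_kitchen)}
          = {at(kitchen), open(d_office_kitchen), open(d_store_hall)}

== RESULT ==
["at(kitchen)", "open(d_office_kitchen)", "open(d_store_hall)"]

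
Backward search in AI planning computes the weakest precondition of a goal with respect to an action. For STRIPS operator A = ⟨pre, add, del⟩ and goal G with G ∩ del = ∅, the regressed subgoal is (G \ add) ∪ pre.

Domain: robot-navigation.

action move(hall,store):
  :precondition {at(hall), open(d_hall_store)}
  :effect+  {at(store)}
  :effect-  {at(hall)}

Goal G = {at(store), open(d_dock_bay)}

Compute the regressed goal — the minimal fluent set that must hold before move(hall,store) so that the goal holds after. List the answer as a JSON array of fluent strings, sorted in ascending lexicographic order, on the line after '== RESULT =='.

Compute (G \ add) ∪ pre:
  G ∩ del = {}  (empty — regression defined)
  G \ add = {at(store), open(d_dock_bay)} \ {at(store)} = {open(d_dock_bay)}
  ∪ pre   = {open(d_dock_bay)} ∪ {at(hall), open(d_hall_store)}
          = {at(hall), open(d_dock_bay), open(d_hall_store)}

== RESULT ==
["at(hall)", "open(d_dock_bay)", "open(d_hall_store)"]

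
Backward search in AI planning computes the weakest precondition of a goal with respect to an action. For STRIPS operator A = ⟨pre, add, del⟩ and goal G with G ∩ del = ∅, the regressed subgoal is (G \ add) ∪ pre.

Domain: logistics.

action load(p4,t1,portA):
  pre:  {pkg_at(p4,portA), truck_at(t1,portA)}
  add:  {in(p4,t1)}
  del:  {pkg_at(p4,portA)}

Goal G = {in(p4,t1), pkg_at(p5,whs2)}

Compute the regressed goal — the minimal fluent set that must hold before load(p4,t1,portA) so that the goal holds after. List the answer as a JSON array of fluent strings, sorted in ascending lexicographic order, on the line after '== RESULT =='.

Compute (G \ add) ∪ pre:
  G ∩ del = {}  (empty — regression defined)
  G \ add = {in(p4,t1), pkg_at(p5,whs2)} \ {in(p4,t1)} = {pkg_at(p5,whs2)}
  ∪ pre   = {pkg_at(p5,whs2)} ∪ {pkg_at(p4,portA), truck_at(t1,portA)}
          = {pkg_at(p4,portA), pkg_at(p5,whs2), truck_at(t1,portA)}

== RESULT ==
["pkg_at(p4,portA)", "pkg_at(p5,whs2)", "truck_at(t1,portA)"]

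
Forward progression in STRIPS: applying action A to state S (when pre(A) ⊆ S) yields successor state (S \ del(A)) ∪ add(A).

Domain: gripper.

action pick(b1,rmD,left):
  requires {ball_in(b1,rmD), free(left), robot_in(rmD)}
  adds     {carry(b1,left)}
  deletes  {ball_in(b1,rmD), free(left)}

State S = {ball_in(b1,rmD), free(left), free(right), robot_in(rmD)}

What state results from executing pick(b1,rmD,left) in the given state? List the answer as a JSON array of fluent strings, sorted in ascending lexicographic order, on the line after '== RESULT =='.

Progress:
  pre ⊆ S: {ball_in(b1,rmD), free(left), robot_in(rmD)} ⊆ S  — applicable
  S \ del = {free(right), robot_in(rmD)}
  ∪ add   = {carry(b1,left), free(right), robot_in(rmD)}

== RESULT ==
["carry(b1,left)", "free(right)", "robot_in(rmD)"]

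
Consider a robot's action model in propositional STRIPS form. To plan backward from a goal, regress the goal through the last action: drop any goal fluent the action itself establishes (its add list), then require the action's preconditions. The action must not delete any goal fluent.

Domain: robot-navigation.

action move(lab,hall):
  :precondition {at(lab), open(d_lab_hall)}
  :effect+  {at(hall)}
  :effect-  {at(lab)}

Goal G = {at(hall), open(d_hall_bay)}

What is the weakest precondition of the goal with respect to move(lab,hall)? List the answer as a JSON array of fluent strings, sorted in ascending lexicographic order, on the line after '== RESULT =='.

Compute (G \ add) ∪ pre:
  G ∩ del = {}  (empty — regression defined)
  G \ add = {at(hall), open(d_hall_bay)} \ {at(hall)} = {open(d_hall_bay)}
  ∪ pre   = {open(d_hall_bay)} ∪ {at(lab), open(d_lab_hall)}
          = {at(lab), open(d_hall_bay), open(d_lab_hall)}

== RESULT ==
["at(lab)", "open(d_hall_bay)", "open(d_lab_hall)"]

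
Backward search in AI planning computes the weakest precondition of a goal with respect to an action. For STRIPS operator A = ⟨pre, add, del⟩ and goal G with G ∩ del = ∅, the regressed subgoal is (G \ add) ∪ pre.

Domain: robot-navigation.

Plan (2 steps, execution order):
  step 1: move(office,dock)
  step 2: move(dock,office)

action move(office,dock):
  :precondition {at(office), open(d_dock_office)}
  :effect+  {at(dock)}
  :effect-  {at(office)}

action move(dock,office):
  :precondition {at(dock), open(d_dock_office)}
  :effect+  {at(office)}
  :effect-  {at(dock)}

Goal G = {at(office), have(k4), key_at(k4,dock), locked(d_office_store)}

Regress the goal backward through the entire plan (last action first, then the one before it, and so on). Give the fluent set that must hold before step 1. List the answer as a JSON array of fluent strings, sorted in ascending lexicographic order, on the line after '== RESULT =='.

Work backward from the goal:
  through step 2 (move(dock,office)): drop {at(office)}, keep {have(k4), key_at(k4,dock), locked(d_office_store)}, require {at(dock), open(d_dock_office)}
    → {at(dock), have(k4), key_at(k4,dock), locked(d_office_store), open(d_dock_office)}
  through step 1 (move(office,dock)): drop {at(dock)}, keep {have(k4), key_at(k4,dock), locked(d_office_store), open(d_dock_office)}, require {at(office), open(d_dock_office)}
    → {at(office), have(k4), key_at(k4,dock), locked(d_office_store), open(d_dock_office)}

== RESULT ==
["at(office)", "have(k4)", "key_at(k4,dock)", "locked(d_office_store)", "open(d_dock_office)"]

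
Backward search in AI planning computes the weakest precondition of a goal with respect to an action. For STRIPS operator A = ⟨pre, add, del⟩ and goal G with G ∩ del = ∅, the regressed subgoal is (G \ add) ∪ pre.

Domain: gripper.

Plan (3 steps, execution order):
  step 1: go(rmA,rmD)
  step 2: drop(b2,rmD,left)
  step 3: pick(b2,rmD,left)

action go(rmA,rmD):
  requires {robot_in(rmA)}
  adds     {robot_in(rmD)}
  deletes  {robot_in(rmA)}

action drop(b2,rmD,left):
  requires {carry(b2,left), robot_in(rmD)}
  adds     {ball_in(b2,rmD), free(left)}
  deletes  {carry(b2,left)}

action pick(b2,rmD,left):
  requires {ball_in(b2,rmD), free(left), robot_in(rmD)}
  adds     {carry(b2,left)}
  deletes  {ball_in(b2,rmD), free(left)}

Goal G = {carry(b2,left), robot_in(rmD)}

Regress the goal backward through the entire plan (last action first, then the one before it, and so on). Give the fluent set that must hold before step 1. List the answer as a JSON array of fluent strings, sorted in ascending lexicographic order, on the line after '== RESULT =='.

Regress step by step:
  through step 3 (pick(b2,rmD,left)): drop {carry(b2,left)}, keep {robot_in(rmD)}, require {ball_in(b2,rmD), free(left), robot_in(rmD)}
    → {ball_in(b2,rmD), free(left), robot_in(rmD)}
  through step 2 (drop(b2,rmD,left)): drop {ball_in(b2,rmD), free(left)}, keep {robot_in(rmD)}, require {carry(b2,left), robot_in(rmD)}
    → {carry(b2,left), robot_in(rmD)}
  through step 1 (go(rmA,rmD)): drop {robot_in(rmD)}, keep {carry(b2,left)}, require {robot_in(rmA)}
    → {carry(b2,left), robot_in(rmA)}

== RESULT ==
["carry(b2,left)", "robot_in(rmA)"]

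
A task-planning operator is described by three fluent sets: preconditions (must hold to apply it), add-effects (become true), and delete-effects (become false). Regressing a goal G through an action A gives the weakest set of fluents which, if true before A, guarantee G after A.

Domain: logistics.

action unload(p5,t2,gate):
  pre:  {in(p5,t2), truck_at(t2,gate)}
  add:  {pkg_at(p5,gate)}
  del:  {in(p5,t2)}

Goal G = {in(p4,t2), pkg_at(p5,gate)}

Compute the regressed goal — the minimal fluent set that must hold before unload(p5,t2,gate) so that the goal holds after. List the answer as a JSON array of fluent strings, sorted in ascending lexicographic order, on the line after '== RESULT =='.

Regress:
  G ∩ del = {}  (empty — regression defined)
  G \ add = {in(p4,t2), pkg_at(p5,gate)} \ {pkg_at(p5,gate)} = {in(p4,t2)}
  ∪ pre   = {in(p4,t2)} ∪ {in(p5,t2), truck_at(t2,gate)}
          = {in(p4,t2), in(p5,t2), truck_at(t2,gate)}

== RESULT ==
["in(p4,t2)", "in(p5,t2)", "truck_at(t2,gate)"]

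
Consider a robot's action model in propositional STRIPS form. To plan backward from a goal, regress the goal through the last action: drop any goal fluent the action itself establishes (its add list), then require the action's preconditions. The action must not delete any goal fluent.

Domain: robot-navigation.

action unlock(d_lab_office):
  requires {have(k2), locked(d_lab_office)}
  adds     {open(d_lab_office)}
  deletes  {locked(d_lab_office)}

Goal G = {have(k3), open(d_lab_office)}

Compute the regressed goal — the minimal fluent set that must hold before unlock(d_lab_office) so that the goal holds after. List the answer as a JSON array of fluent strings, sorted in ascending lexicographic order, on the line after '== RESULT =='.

Regress:
  G ∩ del = {}  (empty — regression defined)
  G \ add = {have(k3), open(d_lab_office)} \ {open(d_lab_office)} = {have(k3)}
  ∪ pre   = {have(k3)} ∪ {have(k2), locked(d_lab_office)}
          = {have(k2), have(k3), locked(d_lab_office)}

== RESULT ==
["have(k2)", "have(k3)", "locked(d_lab_office)"]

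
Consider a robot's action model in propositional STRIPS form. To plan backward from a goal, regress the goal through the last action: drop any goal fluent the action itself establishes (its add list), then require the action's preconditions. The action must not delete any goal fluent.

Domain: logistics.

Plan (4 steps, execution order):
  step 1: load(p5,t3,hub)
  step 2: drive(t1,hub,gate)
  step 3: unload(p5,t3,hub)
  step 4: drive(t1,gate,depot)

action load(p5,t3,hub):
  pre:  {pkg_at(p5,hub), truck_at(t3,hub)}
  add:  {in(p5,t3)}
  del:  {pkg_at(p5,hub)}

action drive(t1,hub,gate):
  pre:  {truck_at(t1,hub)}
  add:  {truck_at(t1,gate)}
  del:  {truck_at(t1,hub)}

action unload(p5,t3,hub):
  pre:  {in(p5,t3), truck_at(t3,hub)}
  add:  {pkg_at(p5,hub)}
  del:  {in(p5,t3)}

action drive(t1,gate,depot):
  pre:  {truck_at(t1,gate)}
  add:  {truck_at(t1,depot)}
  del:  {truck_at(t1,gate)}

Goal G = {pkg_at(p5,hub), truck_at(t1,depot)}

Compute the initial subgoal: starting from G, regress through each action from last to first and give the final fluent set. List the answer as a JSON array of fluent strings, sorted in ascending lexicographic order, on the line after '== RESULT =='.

Regress step by step:
  through step 4 (drive(t1,gate,depot)): drop {truck_at(t1,depot)}, keep {pkg_at(p5,hub)}, require {truck_at(t1,gate)}
    → {pkg_at(p5,hub), truck_at(t1,gate)}
  through step 3 (unload(p5,t3,hub)): drop {pkg_at(p5,hub)}, keep {truck_at(t1,gate)}, require {in(p5,t3), truck_at(t3,hub)}
    → {in(p5,t3), truck_at(t1,gate), truck_at(t3,hub)}
  through step 2 (drive(t1,hub,gate)): drop {truck_at(t1,gate)}, keep {in(p5,t3), truck_at(t3,hub)}, require {truck_at(t1,hub)}
    → {in(p5,t3), truck_at(t1,hub), truck_at(t3,hub)}
  through step 1 (load(p5,t3,hub)): drop {in(p5,t3)}, keep {truck_at(t1,hub), truck_at(t3,hub)}, require {pkg_at(p5,hub), truck_at(t3,hub)}
    → {pkg_at(p5,hub), truck_at(t1,hub), truck_at(t3,hub)}

== RESULT ==
["pkg_at(p5,hub)", "truck_at(t1,hub)", "truck_at(t3,hub)"]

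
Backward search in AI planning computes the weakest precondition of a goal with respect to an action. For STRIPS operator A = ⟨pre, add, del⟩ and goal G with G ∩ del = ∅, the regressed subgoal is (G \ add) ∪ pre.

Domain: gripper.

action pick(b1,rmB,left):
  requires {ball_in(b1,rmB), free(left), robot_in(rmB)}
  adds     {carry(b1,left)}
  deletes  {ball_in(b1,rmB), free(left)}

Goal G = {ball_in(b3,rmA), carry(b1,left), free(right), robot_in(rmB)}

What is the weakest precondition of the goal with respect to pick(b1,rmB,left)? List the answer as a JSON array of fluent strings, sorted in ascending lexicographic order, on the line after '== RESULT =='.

Regress:
  G ∩ del = {}  (empty — regression defined)
  G \ add = {ball_in(b3,rmA), carry(b1,left), free(right), robot_in(rmB)} \ {carry(b1,left)} = {ball_in(b3,rmA), free(right), robot_in(rmB)}
  ∪ pre   = {ball_in(b3,rmA), free(right), robot_in(rmB)} ∪ {ball_in(b1,rmB), free(left), robot_in(rmB)}
          = {ball_in(b1,rmB), ball_in(b3,rmA), free(left), free(right), robot_in(rmB)}

== RESULT ==
["ball_in(b1,rmB)", "ball_in(b3,rmA)", "free(left)", "free(right)", "robot_in(rmB)"]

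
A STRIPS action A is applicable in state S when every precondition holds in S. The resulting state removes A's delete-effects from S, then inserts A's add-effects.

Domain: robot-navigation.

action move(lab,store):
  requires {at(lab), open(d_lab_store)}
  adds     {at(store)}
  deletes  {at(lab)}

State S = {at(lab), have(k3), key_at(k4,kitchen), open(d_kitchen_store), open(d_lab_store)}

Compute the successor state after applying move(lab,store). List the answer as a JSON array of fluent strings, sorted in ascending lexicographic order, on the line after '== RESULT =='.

Progress:
  pre ⊆ S: {at(lab), open(d_lab_store)} ⊆ S  — applicable
  S \ del = {have(k3), key_at(k4,kitchen), open(d_kitchen_store), open(d_lab_store)}
  ∪ add   = {at(store), have(k3), key_at(k4,kitchen), open(d_kitchen_store), open(d_lab_store)}

== RESULT ==
["at(store)", "have(k3)", "key_at(k4,kitchen)", "open(d_kitchen_store)", "open(d_lab_store)"]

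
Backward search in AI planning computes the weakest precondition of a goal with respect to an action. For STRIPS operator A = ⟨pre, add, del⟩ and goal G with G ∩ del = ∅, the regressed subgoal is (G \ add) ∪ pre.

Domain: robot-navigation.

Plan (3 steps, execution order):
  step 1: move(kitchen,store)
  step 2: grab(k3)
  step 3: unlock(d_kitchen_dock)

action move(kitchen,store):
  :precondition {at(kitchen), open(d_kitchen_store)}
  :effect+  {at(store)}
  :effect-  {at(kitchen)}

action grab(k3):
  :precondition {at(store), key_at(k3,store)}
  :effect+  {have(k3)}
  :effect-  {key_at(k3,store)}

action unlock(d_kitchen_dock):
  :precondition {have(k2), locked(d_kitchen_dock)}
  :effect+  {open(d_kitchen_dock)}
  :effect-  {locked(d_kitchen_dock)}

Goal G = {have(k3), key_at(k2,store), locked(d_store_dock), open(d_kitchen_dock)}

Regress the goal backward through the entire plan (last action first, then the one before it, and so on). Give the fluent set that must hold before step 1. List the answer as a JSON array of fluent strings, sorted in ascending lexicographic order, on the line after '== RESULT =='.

Regress step by step:
  through step 3 (unlock(d_kitchen_dock)): drop {open(d_kitchen_dock)}, keep {have(k3), key_at(k2,store), locked(d_store_dock)}, require {have(k2), locked(d_kitchen_dock)}
    → {have(k2), have(k3), key_at(k2,store), locked(d_kitchen_dock), locked(d_store_dock)}
  through step 2 (grab(k3)): drop {have(k3)}, keep {have(k2), key_at(k2,store), locked(d_kitchen_dock), locked(d_store_dock)}, require {at(store), key_at(k3,store)}
    → {at(store), have(k2), key_at(k2,store), key_at(k3,store), locked(d_kitchen_dock), locked(d_store_dock)}
  through step 1 (move(kitchen,store)): drop {at(store)}, keep {have(k2), key_at(k2,store), key_at(k3,store), locked(d_kitchen_dock), locked(d_store_dock)}, require {at(kitchen), open(d_kitchen_store)}
    → {at(kitchen), have(k2), key_at(k2,store), key_at(k3,store), locked(d_kitchen_dock), locked(d_store_dock), open(d_kitchen_store)}

== RESULT ==
["at(kitchen)", "have(k2)", "key_at(k2,store)", "key_at(k3,store)", "locked(d_kitchen_dock)", "locked(d_store_dock)", "open(d_kitchen_store)"]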